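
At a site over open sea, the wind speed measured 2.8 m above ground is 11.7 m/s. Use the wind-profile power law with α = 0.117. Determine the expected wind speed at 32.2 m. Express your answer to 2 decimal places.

15.57 m/s

Power-law profile: V₂ = V₁ · (z₂/z₁)^α
V₂ = 11.7 × (32.2/2.8)^0.117 = 11.7 × (11.5000)^0.117
    = 11.7 × 1.3308 = 15.5700 m/s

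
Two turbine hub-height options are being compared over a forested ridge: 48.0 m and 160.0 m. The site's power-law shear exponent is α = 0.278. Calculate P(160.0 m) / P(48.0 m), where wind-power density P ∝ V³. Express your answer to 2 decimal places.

Speed ratio: V_B/V_A = (z_B/z_A)^α = (160.0/48.0)^0.278 = (3.3333)^0.278 = 1.39753
Power-density ratio: P_B/P_A = (V_B/V_A)³ = (1.39753)³ = 2.72949

2.73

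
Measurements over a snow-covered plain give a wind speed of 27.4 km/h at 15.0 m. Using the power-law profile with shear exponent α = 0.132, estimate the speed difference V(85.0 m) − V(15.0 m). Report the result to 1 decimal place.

Power law: V₂ = V₁ · (z₂/z₁)^α = 27.4 × (5.6667)^0.132 = 34.4500 km/h
ΔV = 34.4500 − 27.4 = 7.0500 km/h

7.1 km/h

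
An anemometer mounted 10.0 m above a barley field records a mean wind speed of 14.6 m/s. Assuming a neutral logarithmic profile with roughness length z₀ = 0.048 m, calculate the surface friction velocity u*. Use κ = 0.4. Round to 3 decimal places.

u* ≈ 1.094 m/s

Log law: V(z) = (u*/κ) · ln(z/z₀) ⇒ u* = κ · V / ln(z/z₀)
u* = 0.4 × 14.6 / ln(10.0/0.048) = 0.4 × 14.6 / 5.3391
   = 5.8400 / 5.3391 = 1.0938 m/s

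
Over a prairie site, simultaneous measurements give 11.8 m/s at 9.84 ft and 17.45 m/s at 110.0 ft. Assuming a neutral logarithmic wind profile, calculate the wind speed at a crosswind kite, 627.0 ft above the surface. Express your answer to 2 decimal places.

21.52 m/s

Log law: V ∝ ln(z/z₀). From the pair, with r = V₁/V₂ = 0.67622,
ln z₀ = (ln z₁ − r·ln z₂)/(1 − r) = (2.2865 − 0.67622×4.7005)/0.32378 = -2.7552 → z₀ = 0.06359 ft
V₃ = V₁ · ln(z₃/z₀)/ln(z₁/z₀) = 11.8 × 9.1962/5.0417 = 21.5235 m/s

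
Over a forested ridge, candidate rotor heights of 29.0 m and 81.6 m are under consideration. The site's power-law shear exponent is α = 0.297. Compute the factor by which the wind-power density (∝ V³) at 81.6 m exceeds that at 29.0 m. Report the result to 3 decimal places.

2.514

Speed ratio: V_B/V_A = (z_B/z_A)^α = (81.6/29.0)^0.297 = (2.8138)^0.297 = 1.35969
Power-density ratio: P_B/P_A = (V_B/V_A)³ = (1.35969)³ = 2.51373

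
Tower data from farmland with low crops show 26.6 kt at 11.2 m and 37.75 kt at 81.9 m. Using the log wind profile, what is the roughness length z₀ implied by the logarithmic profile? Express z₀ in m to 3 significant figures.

Log law: V(z) ∝ ln(z/z₀). With r = V₁/V₂ = 26.6/37.75 = 0.70464,
r · ln(z₂/z₀) = ln(z₁/z₀) ⇒ ln z₀ = (ln z₁ − r·ln z₂)/(1 − r)
ln z₀ = (2.41591 − 0.70464×4.40550) / 0.29536 = -2.3305
z₀ = exp(-2.3305) = 0.09724 m

z₀ ≈ 0.0972 m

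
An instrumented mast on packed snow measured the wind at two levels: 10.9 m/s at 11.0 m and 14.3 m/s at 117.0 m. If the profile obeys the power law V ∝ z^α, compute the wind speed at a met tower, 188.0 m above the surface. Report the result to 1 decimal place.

15.1 m/s

First find α: α = ln(V₂/V₁)/ln(z₂/z₁) = ln(14.3/10.9)/ln(117.0/11.0) = 0.27150/2.36428 = 0.1148
Extrapolate from 117.0 m to 188.0 m: V₃ = 14.3 × (188.0/117.0)^0.1148 = 14.3 × 1.0560 = 15.1004 m/s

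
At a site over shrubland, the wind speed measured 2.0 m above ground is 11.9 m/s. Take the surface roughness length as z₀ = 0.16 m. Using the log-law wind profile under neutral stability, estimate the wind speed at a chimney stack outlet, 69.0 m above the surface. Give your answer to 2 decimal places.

Log law: V(z) ∝ ln(z/z₀), so V₂/V₁ = ln(z₂/z₀) / ln(z₁/z₀).
ln(69.0/0.16) = 6.0667, ln(2.0/0.16) = 2.5257
V₂ = 11.9 × 6.0667/2.5257 = 11.9 × 2.4020 = 28.5833 m/s

28.58 m/s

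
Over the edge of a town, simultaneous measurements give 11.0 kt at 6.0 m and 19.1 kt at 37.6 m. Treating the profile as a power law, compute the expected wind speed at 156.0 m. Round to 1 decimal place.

First find α: α = ln(V₂/V₁)/ln(z₂/z₁) = ln(19.1/11.0)/ln(37.6/6.0) = 0.55179/1.83524 = 0.3007
Extrapolate from 37.6 m to 156.0 m: V₃ = 19.1 × (156.0/37.6)^0.3007 = 19.1 × 1.5339 = 29.2971 kt

29.3 kt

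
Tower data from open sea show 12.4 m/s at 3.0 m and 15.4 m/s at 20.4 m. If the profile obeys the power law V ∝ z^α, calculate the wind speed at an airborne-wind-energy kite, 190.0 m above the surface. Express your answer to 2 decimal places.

19.82 m/s

First find α: α = ln(V₂/V₁)/ln(z₂/z₁) = ln(15.4/12.4)/ln(20.4/3.0) = 0.21667/1.91692 = 0.1130
Extrapolate from 20.4 m to 190.0 m: V₃ = 15.4 × (190.0/20.4)^0.1130 = 15.4 × 1.2869 = 19.8181 m/s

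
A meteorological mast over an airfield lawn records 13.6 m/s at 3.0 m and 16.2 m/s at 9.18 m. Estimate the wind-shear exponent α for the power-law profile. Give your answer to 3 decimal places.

Power law: V₂/V₁ = (z₂/z₁)^α ⇒ α = ln(V₂/V₁) / ln(z₂/z₁)
α = ln(16.2/13.6) / ln(9.18/3.0) = ln(1.1912) / ln(3.0600)
  = 0.17494 / 1.11841 = 0.15642

α ≈ 0.156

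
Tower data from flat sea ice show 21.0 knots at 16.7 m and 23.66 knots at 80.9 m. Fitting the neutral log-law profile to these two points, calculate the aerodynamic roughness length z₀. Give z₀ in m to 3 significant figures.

z₀ ≈ 0.0000650 m

Log law: V(z) ∝ ln(z/z₀). With r = V₁/V₂ = 21.0/23.66 = 0.88757,
r · ln(z₂/z₀) = ln(z₁/z₀) ⇒ ln z₀ = (ln z₁ − r·ln z₂)/(1 − r)
ln z₀ = (2.81541 − 0.88757×4.39321) / 0.11243 = -9.6409
z₀ = exp(-9.6409) = 0.00006501 m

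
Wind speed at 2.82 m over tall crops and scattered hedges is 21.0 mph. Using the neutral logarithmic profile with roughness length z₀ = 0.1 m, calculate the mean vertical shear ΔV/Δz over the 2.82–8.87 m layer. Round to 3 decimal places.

Log law: V₂ = V₁ · ln(z₂/z₀)/ln(z₁/z₀) = 21.0 × 4.4853/3.3393 = 28.2065 mph
ΔV/Δz = (28.2065 − 21.0)/(8.87 − 2.82) = 7.2065/6.0500 = 1.19115 mph/m

1.191 mph/m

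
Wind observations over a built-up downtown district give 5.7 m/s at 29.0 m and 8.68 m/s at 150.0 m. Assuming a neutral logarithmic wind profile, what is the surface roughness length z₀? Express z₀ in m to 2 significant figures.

Log law: V(z) ∝ ln(z/z₀). With r = V₁/V₂ = 5.7/8.68 = 0.65668,
r · ln(z₂/z₀) = ln(z₁/z₀) ⇒ ln z₀ = (ln z₁ − r·ln z₂)/(1 − r)
ln z₀ = (3.36730 − 0.65668×5.01064) / 0.34332 = 0.2240
z₀ = exp(0.2240) = 1.251 m

z₀ ≈ 1.3 m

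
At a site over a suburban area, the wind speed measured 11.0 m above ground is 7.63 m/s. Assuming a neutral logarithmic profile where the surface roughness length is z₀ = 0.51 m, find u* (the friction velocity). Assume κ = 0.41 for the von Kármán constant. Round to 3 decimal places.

u* ≈ 1.019 m/s

Log law: V(z) = (u*/κ) · ln(z/z₀) ⇒ u* = κ · V / ln(z/z₀)
u* = 0.41 × 7.63 / ln(11.0/0.51) = 0.41 × 7.63 / 3.0712
   = 3.1283 / 3.0712 = 1.0186 m/s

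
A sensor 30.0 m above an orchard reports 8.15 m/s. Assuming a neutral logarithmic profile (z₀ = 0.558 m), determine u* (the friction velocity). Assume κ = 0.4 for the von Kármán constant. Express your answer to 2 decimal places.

u* ≈ 0.82 m/s

Log law: V(z) = (u*/κ) · ln(z/z₀) ⇒ u* = κ · V / ln(z/z₀)
u* = 0.4 × 8.15 / ln(30.0/0.558) = 0.4 × 8.15 / 3.9846
   = 3.2600 / 3.9846 = 0.8182 m/s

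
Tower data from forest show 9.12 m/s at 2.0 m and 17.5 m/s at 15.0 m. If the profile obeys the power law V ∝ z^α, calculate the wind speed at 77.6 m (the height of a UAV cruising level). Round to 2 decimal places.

First find α: α = ln(V₂/V₁)/ln(z₂/z₁) = ln(17.5/9.12)/ln(15.0/2.0) = 0.65173/2.01490 = 0.3235
Extrapolate from 15.0 m to 77.6 m: V₃ = 17.5 × (77.6/15.0)^0.3235 = 17.5 × 1.7017 = 29.7791 m/s

29.78 m/s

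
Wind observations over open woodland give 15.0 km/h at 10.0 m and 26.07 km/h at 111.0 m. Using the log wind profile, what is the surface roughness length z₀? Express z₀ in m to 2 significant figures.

Log law: V(z) ∝ ln(z/z₀). With r = V₁/V₂ = 15.0/26.07 = 0.57537,
r · ln(z₂/z₀) = ln(z₁/z₀) ⇒ ln z₀ = (ln z₁ − r·ln z₂)/(1 − r)
ln z₀ = (2.30259 − 0.57537×4.70953) / 0.42463 = -0.9589
z₀ = exp(-0.9589) = 0.3833 m

z₀ ≈ 0.38 m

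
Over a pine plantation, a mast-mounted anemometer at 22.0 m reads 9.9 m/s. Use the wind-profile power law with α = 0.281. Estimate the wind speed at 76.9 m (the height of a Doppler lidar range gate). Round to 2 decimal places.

14.07 m/s

Power-law profile: V₂ = V₁ · (z₂/z₁)^α
V₂ = 9.9 × (76.9/22.0)^0.281 = 9.9 × (3.4955)^0.281
    = 9.9 × 1.4214 = 14.0721 m/s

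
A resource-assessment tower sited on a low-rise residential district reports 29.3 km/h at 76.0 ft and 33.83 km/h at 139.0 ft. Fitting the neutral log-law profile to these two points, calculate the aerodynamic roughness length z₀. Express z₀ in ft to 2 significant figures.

z₀ ≈ 1.5 ft

Log law: V(z) ∝ ln(z/z₀). With r = V₁/V₂ = 29.3/33.83 = 0.86610,
r · ln(z₂/z₀) = ln(z₁/z₀) ⇒ ln z₀ = (ln z₁ − r·ln z₂)/(1 − r)
ln z₀ = (4.33073 − 0.86610×4.93447) / 0.13390 = 0.4257
z₀ = exp(0.4257) = 1.531 ft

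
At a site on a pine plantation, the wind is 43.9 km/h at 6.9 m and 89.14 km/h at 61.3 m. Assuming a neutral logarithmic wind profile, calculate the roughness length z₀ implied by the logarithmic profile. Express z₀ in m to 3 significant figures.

Log law: V(z) ∝ ln(z/z₀). With r = V₁/V₂ = 43.9/89.14 = 0.49248,
r · ln(z₂/z₀) = ln(z₁/z₀) ⇒ ln z₀ = (ln z₁ − r·ln z₂)/(1 − r)
ln z₀ = (1.93152 − 0.49248×4.11578) / 0.50752 = -0.1880
z₀ = exp(-0.1880) = 0.8286 m

z₀ ≈ 0.829 m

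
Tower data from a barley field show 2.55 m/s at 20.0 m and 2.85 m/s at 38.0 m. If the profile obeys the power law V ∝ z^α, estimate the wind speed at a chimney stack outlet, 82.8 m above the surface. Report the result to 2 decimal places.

3.26 m/s

First find α: α = ln(V₂/V₁)/ln(z₂/z₁) = ln(2.85/2.55)/ln(38.0/20.0) = 0.11123/0.64185 = 0.1733
Extrapolate from 38.0 m to 82.8 m: V₃ = 2.85 × (82.8/38.0)^0.1733 = 2.85 × 1.1445 = 3.2618 m/s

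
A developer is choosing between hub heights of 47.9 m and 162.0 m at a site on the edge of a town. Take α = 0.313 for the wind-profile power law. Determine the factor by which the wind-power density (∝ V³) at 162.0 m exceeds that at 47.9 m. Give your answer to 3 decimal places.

3.140

Speed ratio: V_B/V_A = (z_B/z_A)^α = (162.0/47.9)^0.313 = (3.3820)^0.313 = 1.46431
Power-density ratio: P_B/P_A = (V_B/V_A)³ = (1.46431)³ = 3.13978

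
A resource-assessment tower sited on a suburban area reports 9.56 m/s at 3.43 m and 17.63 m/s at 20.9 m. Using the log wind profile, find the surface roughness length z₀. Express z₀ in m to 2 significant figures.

Log law: V(z) ∝ ln(z/z₀). With r = V₁/V₂ = 9.56/17.63 = 0.54226,
r · ln(z₂/z₀) = ln(z₁/z₀) ⇒ ln z₀ = (ln z₁ − r·ln z₂)/(1 − r)
ln z₀ = (1.23256 − 0.54226×3.03975) / 0.45774 = -0.9083
z₀ = exp(-0.9083) = 0.4032 m

z₀ ≈ 0.40 m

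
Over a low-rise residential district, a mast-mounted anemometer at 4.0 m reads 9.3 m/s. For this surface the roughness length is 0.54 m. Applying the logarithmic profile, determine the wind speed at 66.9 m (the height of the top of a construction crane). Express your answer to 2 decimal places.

Log law: V(z) ∝ ln(z/z₀), so V₂/V₁ = ln(z₂/z₀) / ln(z₁/z₀).
ln(66.9/0.54) = 4.8194, ln(4.0/0.54) = 2.0025
V₂ = 9.3 × 4.8194/2.0025 = 9.3 × 2.4067 = 22.3824 m/s

22.38 m/s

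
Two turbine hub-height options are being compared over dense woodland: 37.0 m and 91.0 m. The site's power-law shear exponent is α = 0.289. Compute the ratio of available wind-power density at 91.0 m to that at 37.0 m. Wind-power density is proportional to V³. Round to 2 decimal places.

Speed ratio: V_B/V_A = (z_B/z_A)^α = (91.0/37.0)^0.289 = (2.4595)^0.289 = 1.29704
Power-density ratio: P_B/P_A = (V_B/V_A)³ = (1.29704)³ = 2.18202

2.18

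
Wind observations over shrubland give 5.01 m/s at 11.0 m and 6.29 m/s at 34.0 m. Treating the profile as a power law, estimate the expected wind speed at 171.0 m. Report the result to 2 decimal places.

First find α: α = ln(V₂/V₁)/ln(z₂/z₁) = ln(6.29/5.01)/ln(34.0/11.0) = 0.22753/1.12847 = 0.2016
Extrapolate from 34.0 m to 171.0 m: V₃ = 6.29 × (171.0/34.0)^0.2016 = 6.29 × 1.3850 = 8.7115 m/s

8.71 m/s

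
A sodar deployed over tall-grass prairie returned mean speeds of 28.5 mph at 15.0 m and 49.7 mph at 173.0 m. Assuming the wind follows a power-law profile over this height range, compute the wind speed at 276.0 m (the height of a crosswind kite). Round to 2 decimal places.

First find α: α = ln(V₂/V₁)/ln(z₂/z₁) = ln(49.7/28.5)/ln(173.0/15.0) = 0.55610/2.44524 = 0.2274
Extrapolate from 173.0 m to 276.0 m: V₃ = 49.7 × (276.0/173.0)^0.2274 = 49.7 × 1.1121 = 55.2703 mph

55.27 mph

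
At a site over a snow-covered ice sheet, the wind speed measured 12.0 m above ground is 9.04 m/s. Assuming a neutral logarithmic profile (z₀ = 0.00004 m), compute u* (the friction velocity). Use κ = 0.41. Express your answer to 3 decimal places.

Log law: V(z) = (u*/κ) · ln(z/z₀) ⇒ u* = κ · V / ln(z/z₀)
u* = 0.41 × 9.04 / ln(12.0/0.00004) = 0.41 × 9.04 / 12.6115
   = 3.7064 / 12.6115 = 0.2939 m/s

u* ≈ 0.294 m/s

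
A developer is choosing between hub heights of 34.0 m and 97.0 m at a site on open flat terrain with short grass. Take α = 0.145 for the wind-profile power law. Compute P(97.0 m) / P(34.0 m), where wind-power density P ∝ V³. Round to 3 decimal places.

1.578

Speed ratio: V_B/V_A = (z_B/z_A)^α = (97.0/34.0)^0.145 = (2.8529)^0.145 = 1.16417
Power-density ratio: P_B/P_A = (V_B/V_A)³ = (1.16417)³ = 1.57780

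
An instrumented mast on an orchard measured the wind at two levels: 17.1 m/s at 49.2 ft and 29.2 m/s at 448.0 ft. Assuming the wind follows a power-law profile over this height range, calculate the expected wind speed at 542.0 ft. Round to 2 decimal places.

30.58 m/s

First find α: α = ln(V₂/V₁)/ln(z₂/z₁) = ln(29.2/17.1)/ln(448.0/49.2) = 0.53509/2.20890 = 0.2422
Extrapolate from 448.0 ft to 542.0 ft: V₃ = 29.2 × (542.0/448.0)^0.2422 = 29.2 × 1.0472 = 30.5789 m/s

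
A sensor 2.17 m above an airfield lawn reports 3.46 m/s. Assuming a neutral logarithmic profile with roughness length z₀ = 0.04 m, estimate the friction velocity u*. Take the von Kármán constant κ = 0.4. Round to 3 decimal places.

u* ≈ 0.347 m/s

Log law: V(z) = (u*/κ) · ln(z/z₀) ⇒ u* = κ · V / ln(z/z₀)
u* = 0.4 × 3.46 / ln(2.17/0.04) = 0.4 × 3.46 / 3.9936
   = 1.3840 / 3.9936 = 0.3466 m/s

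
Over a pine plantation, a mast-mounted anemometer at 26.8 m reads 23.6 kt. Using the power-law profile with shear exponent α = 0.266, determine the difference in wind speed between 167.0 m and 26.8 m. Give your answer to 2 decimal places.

14.79 kt

Power law: V₂ = V₁ · (z₂/z₁)^α = 23.6 × (6.2313)^0.266 = 38.3947 kt
ΔV = 38.3947 − 23.6 = 14.7947 kt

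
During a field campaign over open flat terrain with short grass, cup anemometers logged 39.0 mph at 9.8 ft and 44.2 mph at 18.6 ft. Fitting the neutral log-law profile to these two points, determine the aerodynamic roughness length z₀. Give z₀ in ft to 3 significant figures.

z₀ ≈ 0.0802 ft

Log law: V(z) ∝ ln(z/z₀). With r = V₁/V₂ = 39.0/44.2 = 0.88235,
r · ln(z₂/z₀) = ln(z₁/z₀) ⇒ ln z₀ = (ln z₁ − r·ln z₂)/(1 − r)
ln z₀ = (2.28238 − 0.88235×2.92316) / 0.11765 = -2.5235
z₀ = exp(-2.5235) = 0.08018 ft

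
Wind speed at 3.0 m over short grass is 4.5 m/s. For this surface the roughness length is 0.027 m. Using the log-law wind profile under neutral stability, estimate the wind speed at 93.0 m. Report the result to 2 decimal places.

Log law: V(z) ∝ ln(z/z₀), so V₂/V₁ = ln(z₂/z₀) / ln(z₁/z₀).
ln(93.0/0.027) = 8.1445, ln(3.0/0.027) = 4.7105
V₂ = 4.5 × 8.1445/4.7105 = 4.5 × 1.7290 = 7.7805 m/s

7.78 m/s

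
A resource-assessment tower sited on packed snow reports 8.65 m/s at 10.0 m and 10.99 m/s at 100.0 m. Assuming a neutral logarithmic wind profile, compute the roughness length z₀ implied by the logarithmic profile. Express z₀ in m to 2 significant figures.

z₀ ≈ 0.0020 m

Log law: V(z) ∝ ln(z/z₀). With r = V₁/V₂ = 8.65/10.99 = 0.78708,
r · ln(z₂/z₀) = ln(z₁/z₀) ⇒ ln z₀ = (ln z₁ − r·ln z₂)/(1 − r)
ln z₀ = (2.30259 − 0.78708×4.60517) / 0.21292 = -6.2091
z₀ = exp(-6.2091) = 0.002011 m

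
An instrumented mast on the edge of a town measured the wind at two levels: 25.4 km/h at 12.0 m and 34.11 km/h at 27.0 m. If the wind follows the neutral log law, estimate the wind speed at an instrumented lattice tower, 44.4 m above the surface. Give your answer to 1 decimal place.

Log law: V ∝ ln(z/z₀). From the pair, with r = V₁/V₂ = 0.74465,
ln z₀ = (ln z₁ − r·ln z₂)/(1 − r) = (2.4849 − 0.74465×3.2958)/0.25535 = 0.1201 → z₀ = 1.128 m
V₃ = V₁ · ln(z₃/z₀)/ln(z₁/z₀) = 25.4 × 3.6732/2.3648 = 39.4525 km/h

39.5 km/h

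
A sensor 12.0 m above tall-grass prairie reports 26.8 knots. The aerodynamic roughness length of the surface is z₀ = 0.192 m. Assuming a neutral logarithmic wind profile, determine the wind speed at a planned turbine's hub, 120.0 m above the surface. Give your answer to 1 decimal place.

41.7 knots

Log law: V(z) ∝ ln(z/z₀), so V₂/V₁ = ln(z₂/z₀) / ln(z₁/z₀).
ln(120.0/0.192) = 6.4378, ln(12.0/0.192) = 4.1352
V₂ = 26.8 × 6.4378/4.1352 = 26.8 × 1.5568 = 41.7230 knots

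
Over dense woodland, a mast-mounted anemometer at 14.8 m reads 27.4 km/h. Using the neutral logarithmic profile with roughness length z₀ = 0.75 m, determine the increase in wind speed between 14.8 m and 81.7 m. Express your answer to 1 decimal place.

Log law: V₂ = V₁ · ln(z₂/z₀)/ln(z₁/z₀) = 27.4 × 4.6907/2.9823 = 43.0962 km/h
ΔV = 43.0962 − 27.4 = 15.6962 km/h

15.7 km/h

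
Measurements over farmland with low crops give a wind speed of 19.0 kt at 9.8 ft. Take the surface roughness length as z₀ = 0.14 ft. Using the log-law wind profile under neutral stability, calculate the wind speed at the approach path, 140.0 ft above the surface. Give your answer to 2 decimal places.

30.89 kt

Log law: V(z) ∝ ln(z/z₀), so V₂/V₁ = ln(z₂/z₀) / ln(z₁/z₀).
ln(140.0/0.14) = 6.9078, ln(9.8/0.14) = 4.2485
V₂ = 19.0 × 6.9078/4.2485 = 19.0 × 1.6259 = 30.8927 kt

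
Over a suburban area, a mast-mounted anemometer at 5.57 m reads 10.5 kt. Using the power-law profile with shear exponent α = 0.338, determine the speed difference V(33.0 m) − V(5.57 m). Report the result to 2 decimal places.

Power law: V₂ = V₁ · (z₂/z₁)^α = 10.5 × (5.9246)^0.338 = 19.1579 kt
ΔV = 19.1579 − 10.5 = 8.6579 kt

8.66 kt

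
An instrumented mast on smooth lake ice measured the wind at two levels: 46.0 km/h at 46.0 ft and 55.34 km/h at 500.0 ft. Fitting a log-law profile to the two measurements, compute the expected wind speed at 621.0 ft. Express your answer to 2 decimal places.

56.19 km/h

Log law: V ∝ ln(z/z₀). From the pair, with r = V₁/V₂ = 0.83123,
ln z₀ = (ln z₁ − r·ln z₂)/(1 − r) = (3.8286 − 0.83123×6.2146)/0.16877 = -7.9224 → z₀ = 0.0003625 ft
V₃ = V₁ · ln(z₃/z₀)/ln(z₁/z₀) = 46.0 × 14.3537/11.7510 = 56.1884 km/h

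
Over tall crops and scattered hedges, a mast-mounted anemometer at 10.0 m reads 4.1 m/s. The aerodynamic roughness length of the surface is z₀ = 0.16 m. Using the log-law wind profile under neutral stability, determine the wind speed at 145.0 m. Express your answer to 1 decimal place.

Log law: V(z) ∝ ln(z/z₀), so V₂/V₁ = ln(z₂/z₀) / ln(z₁/z₀).
ln(145.0/0.16) = 6.8093, ln(10.0/0.16) = 4.1352
V₂ = 4.1 × 6.8093/4.1352 = 4.1 × 1.6467 = 6.7514 m/s

6.8 m/s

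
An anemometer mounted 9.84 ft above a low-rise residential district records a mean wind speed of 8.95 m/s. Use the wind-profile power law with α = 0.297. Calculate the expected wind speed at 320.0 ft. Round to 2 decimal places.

Power-law profile: V₂ = V₁ · (z₂/z₁)^α
V₂ = 8.95 × (320.0/9.84)^0.297 = 8.95 × (32.5203)^0.297
    = 8.95 × 2.8126 = 25.1729 m/s

25.17 m/s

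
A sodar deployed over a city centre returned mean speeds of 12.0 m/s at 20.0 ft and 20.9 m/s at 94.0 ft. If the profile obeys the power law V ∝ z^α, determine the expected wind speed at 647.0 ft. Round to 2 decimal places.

41.74 m/s

First find α: α = ln(V₂/V₁)/ln(z₂/z₁) = ln(20.9/12.0)/ln(94.0/20.0) = 0.55484/1.54756 = 0.3585
Extrapolate from 94.0 ft to 647.0 ft: V₃ = 20.9 × (647.0/94.0)^0.3585 = 20.9 × 1.9969 = 41.7361 m/s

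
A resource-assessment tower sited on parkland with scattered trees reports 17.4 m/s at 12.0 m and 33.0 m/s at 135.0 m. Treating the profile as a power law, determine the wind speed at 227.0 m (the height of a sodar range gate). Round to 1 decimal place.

First find α: α = ln(V₂/V₁)/ln(z₂/z₁) = ln(33.0/17.4)/ln(135.0/12.0) = 0.64004/2.42037 = 0.2644
Extrapolate from 135.0 m to 227.0 m: V₃ = 33.0 × (227.0/135.0)^0.2644 = 33.0 × 1.1473 = 37.8613 m/s

37.9 m/s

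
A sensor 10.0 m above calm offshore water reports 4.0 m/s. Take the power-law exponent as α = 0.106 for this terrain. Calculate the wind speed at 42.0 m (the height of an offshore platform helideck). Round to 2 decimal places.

Power-law profile: V₂ = V₁ · (z₂/z₁)^α
V₂ = 4.0 × (42.0/10.0)^0.106 = 4.0 × (4.2000)^0.106
    = 4.0 × 1.1643 = 4.6572 m/s

4.66 m/s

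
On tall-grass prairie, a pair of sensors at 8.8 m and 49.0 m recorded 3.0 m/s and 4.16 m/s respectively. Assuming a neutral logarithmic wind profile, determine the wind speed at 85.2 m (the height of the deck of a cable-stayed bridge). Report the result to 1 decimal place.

4.5 m/s

Log law: V ∝ ln(z/z₀). From the pair, with r = V₁/V₂ = 0.72115,
ln z₀ = (ln z₁ − r·ln z₂)/(1 − r) = (2.1748 − 0.72115×3.8918)/0.27885 = -2.2659 → z₀ = 0.1037 m
V₃ = V₁ · ln(z₃/z₀)/ln(z₁/z₀) = 3.0 × 6.7109/4.4407 = 4.5337 m/s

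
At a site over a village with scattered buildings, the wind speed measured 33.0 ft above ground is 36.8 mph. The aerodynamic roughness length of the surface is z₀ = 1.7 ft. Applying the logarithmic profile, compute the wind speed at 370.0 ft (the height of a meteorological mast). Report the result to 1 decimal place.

Log law: V(z) ∝ ln(z/z₀), so V₂/V₁ = ln(z₂/z₀) / ln(z₁/z₀).
ln(370.0/1.7) = 5.3829, ln(33.0/1.7) = 2.9659
V₂ = 36.8 × 5.3829/2.9659 = 36.8 × 1.8149 = 66.7896 mph

66.8 mph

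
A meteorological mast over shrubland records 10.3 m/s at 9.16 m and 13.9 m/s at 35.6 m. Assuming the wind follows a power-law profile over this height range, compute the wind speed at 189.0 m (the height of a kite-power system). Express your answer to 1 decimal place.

20.1 m/s

First find α: α = ln(V₂/V₁)/ln(z₂/z₁) = ln(13.9/10.3)/ln(35.6/9.16) = 0.29974/1.35750 = 0.2208
Extrapolate from 35.6 m to 189.0 m: V₃ = 13.9 × (189.0/35.6)^0.2208 = 13.9 × 1.4457 = 20.0957 m/s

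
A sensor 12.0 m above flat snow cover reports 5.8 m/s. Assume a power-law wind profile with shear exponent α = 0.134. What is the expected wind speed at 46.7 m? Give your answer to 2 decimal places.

6.96 m/s

Power-law profile: V₂ = V₁ · (z₂/z₁)^α
V₂ = 5.8 × (46.7/12.0)^0.134 = 5.8 × (3.8917)^0.134
    = 5.8 × 1.1997 = 6.9583 m/s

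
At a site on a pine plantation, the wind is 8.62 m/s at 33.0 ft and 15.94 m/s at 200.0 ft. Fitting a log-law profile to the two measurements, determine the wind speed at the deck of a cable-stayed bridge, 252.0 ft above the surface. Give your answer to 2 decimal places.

16.88 m/s

Log law: V ∝ ln(z/z₀). From the pair, with r = V₁/V₂ = 0.54078,
ln z₀ = (ln z₁ − r·ln z₂)/(1 − r) = (3.4965 − 0.54078×5.2983)/0.45922 = 1.3747 → z₀ = 3.954 ft
V₃ = V₁ · ln(z₃/z₀)/ln(z₁/z₀) = 8.62 × 4.1547/2.1218 = 16.8789 m/s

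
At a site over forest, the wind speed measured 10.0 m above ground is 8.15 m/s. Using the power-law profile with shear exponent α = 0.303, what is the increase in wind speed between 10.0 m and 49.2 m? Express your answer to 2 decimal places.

5.06 m/s

Power law: V₂ = V₁ · (z₂/z₁)^α = 8.15 × (4.9200)^0.303 = 13.2076 m/s
ΔV = 13.2076 − 8.15 = 5.0576 m/s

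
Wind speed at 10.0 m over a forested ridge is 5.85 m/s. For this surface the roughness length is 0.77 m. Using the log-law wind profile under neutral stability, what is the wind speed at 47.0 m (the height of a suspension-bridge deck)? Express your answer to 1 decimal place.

9.4 m/s

Log law: V(z) ∝ ln(z/z₀), so V₂/V₁ = ln(z₂/z₀) / ln(z₁/z₀).
ln(47.0/0.77) = 4.1115, ln(10.0/0.77) = 2.5639
V₂ = 5.85 × 4.1115/2.5639 = 5.85 × 1.6036 = 9.3810 m/s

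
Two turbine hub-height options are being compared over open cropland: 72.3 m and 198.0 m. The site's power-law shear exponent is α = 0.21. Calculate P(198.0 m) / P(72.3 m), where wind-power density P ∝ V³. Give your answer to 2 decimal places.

1.89

Speed ratio: V_B/V_A = (z_B/z_A)^α = (198.0/72.3)^0.21 = (2.7386)^0.21 = 1.23561
Power-density ratio: P_B/P_A = (V_B/V_A)³ = (1.23561)³ = 1.88644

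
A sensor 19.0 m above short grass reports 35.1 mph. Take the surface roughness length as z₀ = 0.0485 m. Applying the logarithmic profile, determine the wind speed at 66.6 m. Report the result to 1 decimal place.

Log law: V(z) ∝ ln(z/z₀), so V₂/V₁ = ln(z₂/z₀) / ln(z₁/z₀).
ln(66.6/0.0485) = 7.2249, ln(19.0/0.0485) = 5.9706
V₂ = 35.1 × 7.2249/5.9706 = 35.1 × 1.2101 = 42.4735 mph

42.5 mph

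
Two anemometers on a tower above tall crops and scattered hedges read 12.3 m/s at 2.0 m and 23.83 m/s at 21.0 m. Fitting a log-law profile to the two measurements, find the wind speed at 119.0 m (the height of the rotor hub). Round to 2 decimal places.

32.34 m/s

Log law: V ∝ ln(z/z₀). From the pair, with r = V₁/V₂ = 0.51616,
ln z₀ = (ln z₁ − r·ln z₂)/(1 − r) = (0.6931 − 0.51616×3.0445)/0.48384 = -1.8153 → z₀ = 0.1628 m
V₃ = V₁ · ln(z₃/z₀)/ln(z₁/z₀) = 12.3 × 6.5944/2.5084 = 32.3356 m/s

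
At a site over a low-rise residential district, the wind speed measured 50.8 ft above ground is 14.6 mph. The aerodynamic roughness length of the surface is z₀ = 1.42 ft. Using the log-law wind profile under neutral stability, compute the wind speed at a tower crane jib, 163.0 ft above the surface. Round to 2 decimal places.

19.36 mph

Log law: V(z) ∝ ln(z/z₀), so V₂/V₁ = ln(z₂/z₀) / ln(z₁/z₀).
ln(163.0/1.42) = 4.7431, ln(50.8/1.42) = 3.5772
V₂ = 14.6 × 4.7431/3.5772 = 14.6 × 1.3259 = 19.3583 mph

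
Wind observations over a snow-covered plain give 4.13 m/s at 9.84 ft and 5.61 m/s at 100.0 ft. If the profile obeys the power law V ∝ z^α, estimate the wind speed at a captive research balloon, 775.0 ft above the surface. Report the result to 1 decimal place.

First find α: α = ln(V₂/V₁)/ln(z₂/z₁) = ln(5.61/4.13)/ln(100.0/9.84) = 0.30627/2.31871 = 0.1321
Extrapolate from 100.0 ft to 775.0 ft: V₃ = 5.61 × (775.0/100.0)^0.1321 = 5.61 × 1.3106 = 7.3524 m/s

7.4 m/s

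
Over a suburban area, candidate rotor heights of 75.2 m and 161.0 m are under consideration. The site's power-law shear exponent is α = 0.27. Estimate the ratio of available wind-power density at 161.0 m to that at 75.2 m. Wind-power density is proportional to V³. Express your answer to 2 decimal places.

1.85

Speed ratio: V_B/V_A = (z_B/z_A)^α = (161.0/75.2)^0.27 = (2.1410)^0.27 = 1.22819
Power-density ratio: P_B/P_A = (V_B/V_A)³ = (1.22819)³ = 1.85265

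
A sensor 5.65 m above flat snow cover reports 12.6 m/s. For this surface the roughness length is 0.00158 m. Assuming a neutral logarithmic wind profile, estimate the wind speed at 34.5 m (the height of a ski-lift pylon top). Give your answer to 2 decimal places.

Log law: V(z) ∝ ln(z/z₀), so V₂/V₁ = ln(z₂/z₀) / ln(z₁/z₀).
ln(34.5/0.00158) = 9.9913, ln(5.65/0.00158) = 8.1820
V₂ = 12.6 × 9.9913/8.1820 = 12.6 × 1.2211 = 15.3863 m/s

15.39 m/s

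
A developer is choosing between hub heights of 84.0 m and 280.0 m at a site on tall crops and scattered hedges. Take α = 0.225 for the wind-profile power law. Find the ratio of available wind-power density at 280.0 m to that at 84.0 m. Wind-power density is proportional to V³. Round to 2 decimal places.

2.25

Speed ratio: V_B/V_A = (z_B/z_A)^α = (280.0/84.0)^0.225 = (3.3333)^0.225 = 1.31114
Power-density ratio: P_B/P_A = (V_B/V_A)³ = (1.31114)³ = 2.25394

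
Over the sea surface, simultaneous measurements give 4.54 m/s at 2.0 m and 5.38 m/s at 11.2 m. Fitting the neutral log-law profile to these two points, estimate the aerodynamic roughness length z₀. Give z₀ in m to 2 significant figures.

Log law: V(z) ∝ ln(z/z₀). With r = V₁/V₂ = 4.54/5.38 = 0.84387,
r · ln(z₂/z₀) = ln(z₁/z₀) ⇒ ln z₀ = (ln z₁ − r·ln z₂)/(1 − r)
ln z₀ = (0.69315 − 0.84387×2.41591) / 0.15613 = -8.6180
z₀ = exp(-8.6180) = 0.0001808 m

z₀ ≈ 0.00018 m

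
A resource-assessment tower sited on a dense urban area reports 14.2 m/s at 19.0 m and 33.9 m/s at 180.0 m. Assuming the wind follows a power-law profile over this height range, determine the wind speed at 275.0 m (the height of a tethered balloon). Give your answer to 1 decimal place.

39.9 m/s

First find α: α = ln(V₂/V₁)/ln(z₂/z₁) = ln(33.9/14.2)/ln(180.0/19.0) = 0.87017/2.24852 = 0.3870
Extrapolate from 180.0 m to 275.0 m: V₃ = 33.9 × (275.0/180.0)^0.3870 = 33.9 × 1.1782 = 39.9421 m/s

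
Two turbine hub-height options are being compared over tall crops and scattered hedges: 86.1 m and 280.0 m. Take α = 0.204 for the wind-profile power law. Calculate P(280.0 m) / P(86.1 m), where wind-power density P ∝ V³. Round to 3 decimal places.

2.058

Speed ratio: V_B/V_A = (z_B/z_A)^α = (280.0/86.1)^0.204 = (3.2520)^0.204 = 1.27198
Power-density ratio: P_B/P_A = (V_B/V_A)³ = (1.27198)³ = 2.05797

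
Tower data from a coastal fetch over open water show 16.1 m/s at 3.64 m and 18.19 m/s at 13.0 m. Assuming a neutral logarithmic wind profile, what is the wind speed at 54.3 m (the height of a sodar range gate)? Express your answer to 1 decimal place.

20.5 m/s

Log law: V ∝ ln(z/z₀). From the pair, with r = V₁/V₂ = 0.88510,
ln z₀ = (ln z₁ − r·ln z₂)/(1 − r) = (1.2920 − 0.88510×2.5649)/0.11490 = -8.5141 → z₀ = 0.0002006 m
V₃ = V₁ · ln(z₃/z₀)/ln(z₁/z₀) = 16.1 × 12.5086/9.8061 = 20.5371 m/s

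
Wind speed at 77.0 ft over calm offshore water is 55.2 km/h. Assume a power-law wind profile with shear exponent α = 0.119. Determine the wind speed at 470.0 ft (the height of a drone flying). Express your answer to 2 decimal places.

Power-law profile: V₂ = V₁ · (z₂/z₁)^α
V₂ = 55.2 × (470.0/77.0)^0.119 = 55.2 × (6.1039)^0.119
    = 55.2 × 1.2402 = 68.4583 km/h

68.46 km/h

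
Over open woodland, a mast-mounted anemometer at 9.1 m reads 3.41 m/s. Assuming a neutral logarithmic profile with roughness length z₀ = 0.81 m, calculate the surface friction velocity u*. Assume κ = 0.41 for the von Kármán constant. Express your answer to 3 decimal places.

Log law: V(z) = (u*/κ) · ln(z/z₀) ⇒ u* = κ · V / ln(z/z₀)
u* = 0.41 × 3.41 / ln(9.1/0.81) = 0.41 × 3.41 / 2.4190
   = 1.3981 / 2.4190 = 0.5780 m/s

u* ≈ 0.578 m/s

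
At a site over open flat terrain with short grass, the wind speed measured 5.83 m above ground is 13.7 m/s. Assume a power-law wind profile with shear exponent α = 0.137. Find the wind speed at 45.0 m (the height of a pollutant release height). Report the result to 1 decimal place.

18.1 m/s

Power-law profile: V₂ = V₁ · (z₂/z₁)^α
V₂ = 13.7 × (45.0/5.83)^0.137 = 13.7 × (7.7187)^0.137
    = 13.7 × 1.3231 = 18.1265 m/s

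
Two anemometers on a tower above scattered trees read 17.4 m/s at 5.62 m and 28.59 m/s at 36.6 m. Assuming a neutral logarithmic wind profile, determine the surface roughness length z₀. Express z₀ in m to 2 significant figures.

Log law: V(z) ∝ ln(z/z₀). With r = V₁/V₂ = 17.4/28.59 = 0.60860,
r · ln(z₂/z₀) = ln(z₁/z₀) ⇒ ln z₀ = (ln z₁ − r·ln z₂)/(1 − r)
ln z₀ = (1.72633 − 0.60860×3.60005) / 0.39140 = -1.1872
z₀ = exp(-1.1872) = 0.3051 m

z₀ ≈ 0.31 m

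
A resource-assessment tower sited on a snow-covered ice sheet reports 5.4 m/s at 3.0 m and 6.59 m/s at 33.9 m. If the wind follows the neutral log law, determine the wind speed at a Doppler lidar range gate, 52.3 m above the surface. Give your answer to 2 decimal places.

Log law: V ∝ ln(z/z₀). From the pair, with r = V₁/V₂ = 0.81942,
ln z₀ = (ln z₁ − r·ln z₂)/(1 − r) = (1.0986 − 0.81942×3.5234)/0.18058 = -9.9047 → z₀ = 0.00004994 m
V₃ = V₁ · ln(z₃/z₀)/ln(z₁/z₀) = 5.4 × 13.8617/11.0033 = 6.8028 m/s

6.80 m/s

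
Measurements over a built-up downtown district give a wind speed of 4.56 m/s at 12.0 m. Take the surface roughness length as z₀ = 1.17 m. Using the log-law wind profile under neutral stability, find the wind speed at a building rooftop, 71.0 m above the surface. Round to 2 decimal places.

8.04 m/s

Log law: V(z) ∝ ln(z/z₀), so V₂/V₁ = ln(z₂/z₀) / ln(z₁/z₀).
ln(71.0/1.17) = 4.1057, ln(12.0/1.17) = 2.3279
V₂ = 4.56 × 4.1057/2.3279 = 4.56 × 1.7637 = 8.0424 m/s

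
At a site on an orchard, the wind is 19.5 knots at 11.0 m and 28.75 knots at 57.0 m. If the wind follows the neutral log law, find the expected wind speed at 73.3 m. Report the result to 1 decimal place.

30.2 knots

Log law: V ∝ ln(z/z₀). From the pair, with r = V₁/V₂ = 0.67826,
ln z₀ = (ln z₁ − r·ln z₂)/(1 − r) = (2.3979 − 0.67826×4.0431)/0.32174 = -1.0703 → z₀ = 0.3429 m
V₃ = V₁ · ln(z₃/z₀)/ln(z₁/z₀) = 19.5 × 5.3648/3.4682 = 30.1641 knots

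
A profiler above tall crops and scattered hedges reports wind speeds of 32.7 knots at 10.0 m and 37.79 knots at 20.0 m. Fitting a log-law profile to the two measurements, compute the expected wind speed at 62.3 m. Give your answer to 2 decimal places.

Log law: V ∝ ln(z/z₀). From the pair, with r = V₁/V₂ = 0.86531,
ln z₀ = (ln z₁ − r·ln z₂)/(1 − r) = (2.3026 − 0.86531×2.9957)/0.13469 = -2.1504 → z₀ = 0.1164 m
V₃ = V₁ · ln(z₃/z₀)/ln(z₁/z₀) = 32.7 × 6.2824/4.4530 = 46.1337 knots

46.13 knots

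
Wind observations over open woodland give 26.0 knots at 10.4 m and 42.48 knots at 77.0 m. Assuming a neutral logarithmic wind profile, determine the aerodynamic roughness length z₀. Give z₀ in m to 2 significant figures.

z₀ ≈ 0.44 m

Log law: V(z) ∝ ln(z/z₀). With r = V₁/V₂ = 26.0/42.48 = 0.61205,
r · ln(z₂/z₀) = ln(z₁/z₀) ⇒ ln z₀ = (ln z₁ − r·ln z₂)/(1 − r)
ln z₀ = (2.34181 − 0.61205×4.34381) / 0.38795 = -0.8167
z₀ = exp(-0.8167) = 0.4419 m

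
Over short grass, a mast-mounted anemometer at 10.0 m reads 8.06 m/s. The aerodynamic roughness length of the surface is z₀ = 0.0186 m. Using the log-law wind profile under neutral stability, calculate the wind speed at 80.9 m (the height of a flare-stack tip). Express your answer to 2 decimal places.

Log law: V(z) ∝ ln(z/z₀), so V₂/V₁ = ln(z₂/z₀) / ln(z₁/z₀).
ln(80.9/0.0186) = 8.3778, ln(10.0/0.0186) = 6.2872
V₂ = 8.06 × 8.3778/6.2872 = 8.06 × 1.3325 = 10.7401 m/s

10.74 m/s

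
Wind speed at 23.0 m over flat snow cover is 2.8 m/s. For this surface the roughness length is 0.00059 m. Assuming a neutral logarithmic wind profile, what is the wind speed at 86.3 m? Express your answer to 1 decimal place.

3.2 m/s

Log law: V(z) ∝ ln(z/z₀), so V₂/V₁ = ln(z₂/z₀) / ln(z₁/z₀).
ln(86.3/0.00059) = 11.8932, ln(23.0/0.00059) = 10.5709
V₂ = 2.8 × 11.8932/10.5709 = 2.8 × 1.1251 = 3.1503 m/s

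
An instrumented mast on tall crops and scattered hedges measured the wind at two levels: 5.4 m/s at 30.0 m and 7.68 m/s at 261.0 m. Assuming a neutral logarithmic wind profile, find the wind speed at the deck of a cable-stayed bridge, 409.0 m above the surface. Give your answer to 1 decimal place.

8.2 m/s

Log law: V ∝ ln(z/z₀). From the pair, with r = V₁/V₂ = 0.70313,
ln z₀ = (ln z₁ − r·ln z₂)/(1 − r) = (3.4012 − 0.70313×5.5645)/0.29687 = -1.7225 → z₀ = 0.1786 m
V₃ = V₁ · ln(z₃/z₀)/ln(z₁/z₀) = 5.4 × 7.7362/5.1237 = 8.1534 m/s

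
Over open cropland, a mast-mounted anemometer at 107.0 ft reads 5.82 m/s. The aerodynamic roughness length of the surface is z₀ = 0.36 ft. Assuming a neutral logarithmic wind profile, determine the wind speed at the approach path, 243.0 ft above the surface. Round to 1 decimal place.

Log law: V(z) ∝ ln(z/z₀), so V₂/V₁ = ln(z₂/z₀) / ln(z₁/z₀).
ln(243.0/0.36) = 6.5147, ln(107.0/0.36) = 5.6945
V₂ = 5.82 × 6.5147/5.6945 = 5.82 × 1.1440 = 6.6583 m/s

6.7 m/s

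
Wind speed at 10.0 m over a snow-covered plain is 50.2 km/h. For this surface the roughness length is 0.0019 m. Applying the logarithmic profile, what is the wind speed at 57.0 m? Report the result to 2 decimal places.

60.40 km/h

Log law: V(z) ∝ ln(z/z₀), so V₂/V₁ = ln(z₂/z₀) / ln(z₁/z₀).
ln(57.0/0.0019) = 10.3090, ln(10.0/0.0019) = 8.5685
V₂ = 50.2 × 10.3090/8.5685 = 50.2 × 1.2031 = 60.3968 km/h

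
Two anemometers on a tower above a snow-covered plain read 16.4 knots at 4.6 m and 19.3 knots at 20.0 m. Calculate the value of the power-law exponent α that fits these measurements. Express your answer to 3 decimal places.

α ≈ 0.111

Power law: V₂/V₁ = (z₂/z₁)^α ⇒ α = ln(V₂/V₁) / ln(z₂/z₁)
α = ln(19.3/16.4) / ln(20.0/4.6) = ln(1.1768) / ln(4.3478)
  = 0.16282 / 1.46968 = 0.11079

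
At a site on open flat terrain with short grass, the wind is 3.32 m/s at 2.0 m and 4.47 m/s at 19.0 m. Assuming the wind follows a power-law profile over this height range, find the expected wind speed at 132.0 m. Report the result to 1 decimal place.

5.8 m/s

First find α: α = ln(V₂/V₁)/ln(z₂/z₁) = ln(4.47/3.32)/ln(19.0/2.0) = 0.29742/2.25129 = 0.1321
Extrapolate from 19.0 m to 132.0 m: V₃ = 4.47 × (132.0/19.0)^0.1321 = 4.47 × 1.2919 = 5.7746 m/s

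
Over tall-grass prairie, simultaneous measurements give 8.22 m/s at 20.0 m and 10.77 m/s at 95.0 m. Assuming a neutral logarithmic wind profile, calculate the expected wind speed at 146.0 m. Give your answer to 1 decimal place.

Log law: V ∝ ln(z/z₀). From the pair, with r = V₁/V₂ = 0.76323,
ln z₀ = (ln z₁ − r·ln z₂)/(1 − r) = (2.9957 − 0.76323×4.5539)/0.23677 = -2.0270 → z₀ = 0.1317 m
V₃ = V₁ · ln(z₃/z₀)/ln(z₁/z₀) = 8.22 × 7.0106/5.0227 = 11.4733 m/s

11.5 m/s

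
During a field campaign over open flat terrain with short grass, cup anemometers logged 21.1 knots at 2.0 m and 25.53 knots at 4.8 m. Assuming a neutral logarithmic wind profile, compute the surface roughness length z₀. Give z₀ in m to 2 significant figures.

Log law: V(z) ∝ ln(z/z₀). With r = V₁/V₂ = 21.1/25.53 = 0.82648,
r · ln(z₂/z₀) = ln(z₁/z₀) ⇒ ln z₀ = (ln z₁ − r·ln z₂)/(1 − r)
ln z₀ = (0.69315 − 0.82648×1.56862) / 0.17352 = -3.4767
z₀ = exp(-3.4767) = 0.03091 m

z₀ ≈ 0.031 m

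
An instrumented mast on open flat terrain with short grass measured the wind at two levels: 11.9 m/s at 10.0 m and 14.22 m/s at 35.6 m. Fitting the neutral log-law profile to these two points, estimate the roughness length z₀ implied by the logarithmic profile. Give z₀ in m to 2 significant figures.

Log law: V(z) ∝ ln(z/z₀). With r = V₁/V₂ = 11.9/14.22 = 0.83685,
r · ln(z₂/z₀) = ln(z₁/z₀) ⇒ ln z₀ = (ln z₁ − r·ln z₂)/(1 − r)
ln z₀ = (2.30259 − 0.83685×3.57235) / 0.16315 = -4.2104
z₀ = exp(-4.2104) = 0.01484 m

z₀ ≈ 0.015 m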